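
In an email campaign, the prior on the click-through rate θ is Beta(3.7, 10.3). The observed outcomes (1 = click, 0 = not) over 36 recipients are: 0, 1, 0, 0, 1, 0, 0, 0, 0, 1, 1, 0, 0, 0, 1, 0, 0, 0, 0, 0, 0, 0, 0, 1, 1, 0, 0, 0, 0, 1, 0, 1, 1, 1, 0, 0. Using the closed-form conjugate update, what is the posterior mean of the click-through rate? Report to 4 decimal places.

The Beta prior is conjugate to a Binomial/Bernoulli likelihood; the update adds successes to α and failures to β.
Posterior: Beta(α+k, β+n−k) = Beta(3.7+11, 10.3+25) = Beta(14.7, 35.3).
Posterior mean = α/(α+β) = 14.7/50.0 = 0.2940.

0.2940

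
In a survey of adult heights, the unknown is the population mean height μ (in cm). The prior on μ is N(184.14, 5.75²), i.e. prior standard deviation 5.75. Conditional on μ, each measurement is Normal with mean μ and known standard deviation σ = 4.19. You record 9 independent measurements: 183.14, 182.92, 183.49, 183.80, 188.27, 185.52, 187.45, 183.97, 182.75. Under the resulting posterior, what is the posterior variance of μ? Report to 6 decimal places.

1.842000

For Normal data with known variance σ², a Normal(μ₀, σ₀²) prior on μ is conjugate. Posterior precision = 1/σ₀² + n/σ²; posterior mean is the precision-weighted average of μ₀ and x̄.
σ₀² = 5.75² = 33.0625, σ² = 4.19² = 17.5561; σ² + n·σ₀² = 17.5561 + 9·33.0625 = 315.1186.
Posterior precision = 1/σ₀² + n/σ² = 1/33.0625 + 9/17.5561 = (σ² + n·σ₀²)/(σ₀²σ²) = 315.1186/(33.0625·17.5561); posterior variance σₙ² = σ₀²σ²/(σ² + n·σ₀²) = 33.0625·17.5561/315.1186 = 1.842000.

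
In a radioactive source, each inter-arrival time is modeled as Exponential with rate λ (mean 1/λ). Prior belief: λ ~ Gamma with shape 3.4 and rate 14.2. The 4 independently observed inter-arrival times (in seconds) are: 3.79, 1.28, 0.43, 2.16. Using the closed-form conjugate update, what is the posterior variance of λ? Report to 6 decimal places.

0.015486

With a Gamma(shape α, rate β) prior on the exponential rate λ, the posterior after n observations with total T = Σxᵢ is Gamma(α+n, β+T).
Sum of observations T = 7.66 seconds; n = 4.
Posterior: Gamma(3.4+4, 14.2+7.66) = Gamma(7.4, 21.86).
Var = α/β² = 0.015486.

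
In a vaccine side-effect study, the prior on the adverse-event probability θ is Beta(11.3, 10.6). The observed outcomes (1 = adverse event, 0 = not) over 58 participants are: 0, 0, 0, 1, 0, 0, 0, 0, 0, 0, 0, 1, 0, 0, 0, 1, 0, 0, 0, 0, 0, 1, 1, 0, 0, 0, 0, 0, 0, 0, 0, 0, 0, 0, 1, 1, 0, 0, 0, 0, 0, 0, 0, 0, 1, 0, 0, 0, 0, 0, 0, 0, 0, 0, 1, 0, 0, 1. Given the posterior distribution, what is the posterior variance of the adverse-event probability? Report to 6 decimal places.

0.002417

The Beta prior is conjugate to a Binomial/Bernoulli likelihood; the update adds successes to α and failures to β.
Posterior: Beta(α+k, β+n−k) = Beta(11.3+10, 10.6+48) = Beta(21.3, 58.6).
Var = αβ/((α+β)²(α+β+1)) = 21.3·58.6/(79.9²·80.9) = 0.002417.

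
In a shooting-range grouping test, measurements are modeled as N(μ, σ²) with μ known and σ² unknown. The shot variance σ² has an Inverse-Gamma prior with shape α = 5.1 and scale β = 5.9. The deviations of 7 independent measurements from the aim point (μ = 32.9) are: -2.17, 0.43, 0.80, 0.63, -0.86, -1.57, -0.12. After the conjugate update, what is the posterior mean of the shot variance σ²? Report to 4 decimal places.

1.3783

With known mean μ and an Inverse-Gamma(α, β) prior on σ², the Normal likelihood is conjugate: posterior is Inv-Gamma(α + n/2, β + Σ(xᵢ−μ)²/2).
Σ(xᵢ−μ)² = (-2.17)² + (0.43)² + (0.80)² + (0.63)² + (-0.86)² + (-1.57)² + (-0.12)² = 9.1496.
Posterior: Inv-Gamma(5.1 + 7/2, 5.9 + 9.1496/2) = Inv-Gamma(8.60, 10.47480).
E[σ²|data] = β/(α−1) = 10.47480/7.60 = 1.3783.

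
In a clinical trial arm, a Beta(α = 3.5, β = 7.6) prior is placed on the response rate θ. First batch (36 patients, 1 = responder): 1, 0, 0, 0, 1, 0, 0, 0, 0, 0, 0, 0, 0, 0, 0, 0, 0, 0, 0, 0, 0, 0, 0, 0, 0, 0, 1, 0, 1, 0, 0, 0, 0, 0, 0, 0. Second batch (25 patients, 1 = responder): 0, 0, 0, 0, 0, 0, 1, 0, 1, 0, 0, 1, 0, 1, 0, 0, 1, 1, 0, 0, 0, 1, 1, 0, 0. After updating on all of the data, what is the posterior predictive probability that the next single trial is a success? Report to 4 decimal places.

The Beta prior is conjugate to a Binomial/Bernoulli likelihood; the update adds successes to α and failures to β.
After batch 1: Beta(3.5+4, 7.6+32) = Beta(7.5, 39.6).
After batch 2: Beta(7.5+8, 39.6+17) = Beta(15.5, 56.6).
For a single future Bernoulli trial, P(success | data) = α/(α+β) = 0.2150.

0.2150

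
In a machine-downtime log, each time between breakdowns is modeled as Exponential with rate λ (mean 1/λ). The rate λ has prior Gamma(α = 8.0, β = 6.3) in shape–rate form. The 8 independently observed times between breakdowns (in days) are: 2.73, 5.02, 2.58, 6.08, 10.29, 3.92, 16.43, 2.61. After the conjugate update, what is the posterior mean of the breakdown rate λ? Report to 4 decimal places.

With a Gamma(shape α, rate β) prior on the exponential rate λ, the posterior after n observations with total T = Σxᵢ is Gamma(α+n, β+T).
Sum of observations T = 49.66 days; n = 8.
Posterior: Gamma(8.0+8, 6.3+49.66) = Gamma(16.0, 55.96).
Posterior mean of λ = α/β = 16.0/55.96 = 0.2859.

0.2859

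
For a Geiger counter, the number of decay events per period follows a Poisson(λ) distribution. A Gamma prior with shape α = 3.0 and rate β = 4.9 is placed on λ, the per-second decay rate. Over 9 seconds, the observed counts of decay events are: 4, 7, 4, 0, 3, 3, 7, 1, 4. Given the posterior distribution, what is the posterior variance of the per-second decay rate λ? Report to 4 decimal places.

With a Gamma(shape α, rate β) prior, the Poisson likelihood is conjugate: the posterior is Gamma(α + ΣXᵢ, β + n).
Sum of counts S = 33 over n = 9 seconds.
Posterior: Gamma(α+S, β+n) = Gamma(3.0+33, 4.9+9) = Gamma(36.0, 13.9).
Var = α/β² = 36.0/13.9² = 0.1863.

0.1863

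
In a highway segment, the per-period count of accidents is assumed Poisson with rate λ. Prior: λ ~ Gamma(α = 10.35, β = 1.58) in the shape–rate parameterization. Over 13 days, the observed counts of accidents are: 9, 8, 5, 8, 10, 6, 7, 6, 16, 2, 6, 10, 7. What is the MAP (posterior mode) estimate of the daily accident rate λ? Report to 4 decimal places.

With a Gamma(shape α, rate β) prior, the Poisson likelihood is conjugate: the posterior is Gamma(α + ΣXᵢ, β + n).
Sum of counts S = 100 over n = 13 days.
Posterior: Gamma(α+S, β+n) = Gamma(10.35+100, 1.58+13) = Gamma(110.35, 14.58).
Mode of Gamma(α,β) for α≥1 is (α−1)/β = 109.35/14.58 = 7.5000.

7.5000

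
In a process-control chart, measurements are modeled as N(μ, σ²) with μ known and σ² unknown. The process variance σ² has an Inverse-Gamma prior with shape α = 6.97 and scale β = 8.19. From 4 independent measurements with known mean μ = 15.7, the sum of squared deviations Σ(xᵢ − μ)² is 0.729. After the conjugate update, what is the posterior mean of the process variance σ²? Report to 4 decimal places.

With known mean μ and an Inverse-Gamma(α, β) prior on σ², the Normal likelihood is conjugate: posterior is Inv-Gamma(α + n/2, β + Σ(xᵢ−μ)²/2).
Posterior: Inv-Gamma(6.97 + 4/2, 8.19 + 0.729/2) = Inv-Gamma(8.97, 8.5545).
E[σ²|data] = β/(α−1) = 8.5545/7.97 = 1.0733.

1.0733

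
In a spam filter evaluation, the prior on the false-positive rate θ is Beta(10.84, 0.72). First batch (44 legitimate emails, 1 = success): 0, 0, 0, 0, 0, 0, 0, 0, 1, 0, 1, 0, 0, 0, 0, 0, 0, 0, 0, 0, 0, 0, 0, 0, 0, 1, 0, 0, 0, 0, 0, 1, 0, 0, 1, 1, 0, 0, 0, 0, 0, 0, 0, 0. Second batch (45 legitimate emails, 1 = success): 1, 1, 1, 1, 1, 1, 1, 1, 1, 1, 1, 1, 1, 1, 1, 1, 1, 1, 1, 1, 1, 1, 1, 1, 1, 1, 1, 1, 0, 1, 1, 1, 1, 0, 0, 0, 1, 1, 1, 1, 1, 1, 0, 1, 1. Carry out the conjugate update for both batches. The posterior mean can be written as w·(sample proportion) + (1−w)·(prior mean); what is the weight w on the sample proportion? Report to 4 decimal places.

0.8850

The Beta prior is conjugate to a Binomial/Bernoulli likelihood; the update adds successes to α and failures to β.
Total number of legitimate emails: n = 44 + 45 = 89.
Posterior mean = (α₀+k)/(α₀+β₀+n) = [n/(α₀+β₀+n)]·(k/n) + [(α₀+β₀)/(α₀+β₀+n)]·α₀/(α₀+β₀), so only n and the prior enter the weight.
The weight on the data is w = n/(α₀+β₀+n) = 89/(10.84+0.72+89) = 89/100.56 = 0.8850.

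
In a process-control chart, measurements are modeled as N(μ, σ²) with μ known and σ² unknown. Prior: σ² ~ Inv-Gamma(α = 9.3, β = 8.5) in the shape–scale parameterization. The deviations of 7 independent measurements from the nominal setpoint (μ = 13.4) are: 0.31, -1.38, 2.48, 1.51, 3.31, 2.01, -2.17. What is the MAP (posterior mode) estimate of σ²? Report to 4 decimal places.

1.7078

With known mean μ and an Inverse-Gamma(α, β) prior on σ², the Normal likelihood is conjugate: posterior is Inv-Gamma(α + n/2, β + Σ(xᵢ−μ)²/2).
Σ(xᵢ−μ)² = (0.31)² + (-1.38)² + (2.48)² + (1.51)² + (3.31)² + (2.01)² + (-2.17)² = 30.1361.
Posterior: Inv-Gamma(9.3 + 7/2, 8.5 + 30.1361/2) = Inv-Gamma(12.80, 23.56805).
Mode = β/(α+1) = 23.56805/13.80 = 1.7078.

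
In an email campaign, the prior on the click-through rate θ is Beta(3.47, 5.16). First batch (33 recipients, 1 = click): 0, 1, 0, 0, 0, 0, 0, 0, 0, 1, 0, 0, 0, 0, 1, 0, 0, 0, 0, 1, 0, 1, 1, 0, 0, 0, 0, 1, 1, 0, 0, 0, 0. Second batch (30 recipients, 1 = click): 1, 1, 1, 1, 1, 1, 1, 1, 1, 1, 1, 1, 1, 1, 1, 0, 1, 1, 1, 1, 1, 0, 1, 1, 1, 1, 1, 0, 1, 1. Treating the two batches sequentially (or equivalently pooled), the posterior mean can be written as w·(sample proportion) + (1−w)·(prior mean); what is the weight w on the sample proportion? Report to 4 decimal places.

0.8795

The Beta prior is conjugate to a Binomial/Bernoulli likelihood; the update adds successes to α and failures to β.
Total number of recipients: n = 33 + 30 = 63.
Posterior mean = (α₀+k)/(α₀+β₀+n) = [n/(α₀+β₀+n)]·(k/n) + [(α₀+β₀)/(α₀+β₀+n)]·α₀/(α₀+β₀), so only n and the prior enter the weight.
The weight on the data is w = n/(α₀+β₀+n) = 63/(3.47+5.16+63) = 63/71.63 = 0.8795.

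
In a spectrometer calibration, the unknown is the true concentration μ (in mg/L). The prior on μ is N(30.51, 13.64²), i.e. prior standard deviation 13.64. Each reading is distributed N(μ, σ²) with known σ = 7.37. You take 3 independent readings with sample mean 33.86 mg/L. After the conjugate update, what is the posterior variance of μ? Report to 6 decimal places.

16.499924

For Normal data with known variance σ², a Normal(μ₀, σ₀²) prior on μ is conjugate. Posterior precision = 1/σ₀² + n/σ²; posterior mean is the precision-weighted average of μ₀ and x̄.
σ₀² = 13.64² = 186.0496, σ² = 7.37² = 54.3169; σ² + n·σ₀² = 54.3169 + 3·186.0496 = 612.4657.
Posterior precision = 1/σ₀² + n/σ² = 1/186.0496 + 3/54.3169 = (σ² + n·σ₀²)/(σ₀²σ²) = 612.4657/(186.0496·54.3169); posterior variance σₙ² = σ₀²σ²/(σ² + n·σ₀²) = 186.0496·54.3169/612.4657 = 16.499924.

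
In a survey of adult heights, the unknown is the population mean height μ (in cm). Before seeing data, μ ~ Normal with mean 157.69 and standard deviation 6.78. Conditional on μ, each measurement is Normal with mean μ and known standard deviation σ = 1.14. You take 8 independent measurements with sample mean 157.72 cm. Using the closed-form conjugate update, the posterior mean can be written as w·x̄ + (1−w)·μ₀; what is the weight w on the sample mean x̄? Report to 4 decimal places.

0.9965

For Normal data with known variance σ², a Normal(μ₀, σ₀²) prior on μ is conjugate. Posterior precision = 1/σ₀² + n/σ²; posterior mean is the precision-weighted average of μ₀ and x̄.
σ₀² = 6.78² = 45.9684, σ² = 1.14² = 1.2996. Prior precision 1/σ₀² = 1/45.9684; data precision n/σ² = 8/1.2996.
w = (n/σ²)/(1/σ₀² + n/σ²) = n·σ₀²/(σ² + n·σ₀²) = 8·45.9684/(1.2996 + 8·45.9684) = 367.7472/369.0468 = 0.9965.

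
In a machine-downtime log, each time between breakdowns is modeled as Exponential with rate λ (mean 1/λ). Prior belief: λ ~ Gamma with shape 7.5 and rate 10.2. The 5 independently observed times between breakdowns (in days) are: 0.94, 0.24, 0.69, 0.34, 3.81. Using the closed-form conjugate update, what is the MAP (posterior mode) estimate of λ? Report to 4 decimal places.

With a Gamma(shape α, rate β) prior on the exponential rate λ, the posterior after n observations with total T = Σxᵢ is Gamma(α+n, β+T).
Sum of observations T = 6.02 days; n = 5.
Posterior: Gamma(7.5+5, 10.2+6.02) = Gamma(12.5, 16.22).
Mode = (α−1)/β = 0.7090.

0.7090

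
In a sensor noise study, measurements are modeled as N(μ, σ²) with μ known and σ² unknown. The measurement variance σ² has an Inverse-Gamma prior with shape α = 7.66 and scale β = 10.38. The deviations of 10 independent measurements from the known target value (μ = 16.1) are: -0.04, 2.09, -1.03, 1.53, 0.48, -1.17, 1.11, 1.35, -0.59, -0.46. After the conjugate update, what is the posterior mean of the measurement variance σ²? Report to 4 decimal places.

With known mean μ and an Inverse-Gamma(α, β) prior on σ², the Normal likelihood is conjugate: posterior is Inv-Gamma(α + n/2, β + Σ(xᵢ−μ)²/2).
Σ(xᵢ−μ)² = (-0.04)² + (2.09)² + (-1.03)² + (1.53)² + (0.48)² + (-1.17)² + (1.11)² + (1.35)² + (-0.59)² + (-0.46)² = 12.9851.
Posterior: Inv-Gamma(7.66 + 10/2, 10.38 + 12.9851/2) = Inv-Gamma(12.66, 16.87255).
E[σ²|data] = β/(α−1) = 16.87255/11.66 = 1.4470.

1.4470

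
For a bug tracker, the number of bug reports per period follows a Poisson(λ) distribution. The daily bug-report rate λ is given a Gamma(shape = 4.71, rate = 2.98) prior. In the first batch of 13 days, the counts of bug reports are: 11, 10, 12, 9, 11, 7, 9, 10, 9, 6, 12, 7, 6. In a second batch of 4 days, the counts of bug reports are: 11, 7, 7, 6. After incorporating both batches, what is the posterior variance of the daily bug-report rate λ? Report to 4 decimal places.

With a Gamma(shape α, rate β) prior, the Poisson likelihood is conjugate: the posterior is Gamma(α + ΣXᵢ, β + n).
Batch 1: sum of counts S = 119 over n = 13 days.
After batch 1: Gamma(α+S, β+n) = Gamma(4.71+119, 2.98+13) = Gamma(123.71, 15.98).
Batch 2: sum of counts S = 31 over n = 4 days.
After batch 2: Gamma(α+S, β+n) = Gamma(123.71+31, 15.98+4) = Gamma(154.71, 19.98).
Var = α/β² = 154.71/19.98² = 0.3875.

0.3875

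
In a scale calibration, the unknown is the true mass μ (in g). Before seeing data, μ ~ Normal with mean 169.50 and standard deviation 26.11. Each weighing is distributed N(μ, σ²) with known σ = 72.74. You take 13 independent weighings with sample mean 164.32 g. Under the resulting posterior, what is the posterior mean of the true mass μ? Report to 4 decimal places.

166.2565

For Normal data with known variance σ², a Normal(μ₀, σ₀²) prior on μ is conjugate. Posterior precision = 1/σ₀² + n/σ²; posterior mean is the precision-weighted average of μ₀ and x̄.
n·x̄ = 13·164.32 = 2136.16.
σ₀² = 26.11² = 681.7321, σ² = 72.74² = 5291.1076; σ² + n·σ₀² = 5291.1076 + 13·681.7321 = 14153.6249.
Posterior mean = (μ₀/σ₀² + n·x̄/σ²)/(1/σ₀² + n/σ²) = (σ²·μ₀ + σ₀²·n·x̄)/(σ² + n·σ₀²) = (5291.1076·169.50 + 681.7321·2136.16)/14153.6249 = 2353131.580936/14153.6249 = 166.2565.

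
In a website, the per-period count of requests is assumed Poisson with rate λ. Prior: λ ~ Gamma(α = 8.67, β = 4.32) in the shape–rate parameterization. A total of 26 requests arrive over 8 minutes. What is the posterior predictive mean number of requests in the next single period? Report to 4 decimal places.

With a Gamma(shape α, rate β) prior, the Poisson likelihood is conjugate: the posterior is Gamma(α + ΣXᵢ, β + n).
Posterior: Gamma(α+S, β+n) = Gamma(8.67+26, 4.32+8) = Gamma(34.67, 12.32).
The predictive distribution for one future period is NegBinom with mean α/β = 2.8141.

2.8141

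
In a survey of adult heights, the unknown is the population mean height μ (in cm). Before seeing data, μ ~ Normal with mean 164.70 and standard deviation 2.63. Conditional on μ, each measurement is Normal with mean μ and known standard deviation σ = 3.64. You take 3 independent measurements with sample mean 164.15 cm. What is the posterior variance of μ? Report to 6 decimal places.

2.695451

For Normal data with known variance σ², a Normal(μ₀, σ₀²) prior on μ is conjugate. Posterior precision = 1/σ₀² + n/σ²; posterior mean is the precision-weighted average of μ₀ and x̄.
σ₀² = 2.63² = 6.9169, σ² = 3.64² = 13.2496; σ² + n·σ₀² = 13.2496 + 3·6.9169 = 34.0003.
Posterior precision = 1/σ₀² + n/σ² = 1/6.9169 + 3/13.2496 = (σ² + n·σ₀²)/(σ₀²σ²) = 34.0003/(6.9169·13.2496); posterior variance σₙ² = σ₀²σ²/(σ² + n·σ₀²) = 6.9169·13.2496/34.0003 = 2.695451.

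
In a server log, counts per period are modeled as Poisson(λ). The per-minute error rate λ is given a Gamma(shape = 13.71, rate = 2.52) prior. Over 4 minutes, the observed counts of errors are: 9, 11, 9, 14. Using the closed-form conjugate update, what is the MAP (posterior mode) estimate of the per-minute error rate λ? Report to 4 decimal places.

With a Gamma(shape α, rate β) prior, the Poisson likelihood is conjugate: the posterior is Gamma(α + ΣXᵢ, β + n).
Sum of counts S = 43 over n = 4 minutes.
Posterior: Gamma(α+S, β+n) = Gamma(13.71+43, 2.52+4) = Gamma(56.71, 6.52).
Mode of Gamma(α,β) for α≥1 is (α−1)/β = 55.71/6.52 = 8.5445.

8.5445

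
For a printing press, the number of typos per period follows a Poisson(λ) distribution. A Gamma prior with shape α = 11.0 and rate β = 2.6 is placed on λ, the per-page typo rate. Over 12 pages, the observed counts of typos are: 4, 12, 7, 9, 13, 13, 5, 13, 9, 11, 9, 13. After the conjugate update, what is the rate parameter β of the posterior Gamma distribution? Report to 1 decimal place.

With a Gamma(shape α, rate β) prior, the Poisson likelihood is conjugate: the posterior is Gamma(α + ΣXᵢ, β + n).
Sum of counts S = 118 over n = 12 pages.
Posterior: Gamma(α+S, β+n) = Gamma(11.0+118, 2.6+12) = Gamma(129.0, 14.6).
Posterior β = 14.6.

14.6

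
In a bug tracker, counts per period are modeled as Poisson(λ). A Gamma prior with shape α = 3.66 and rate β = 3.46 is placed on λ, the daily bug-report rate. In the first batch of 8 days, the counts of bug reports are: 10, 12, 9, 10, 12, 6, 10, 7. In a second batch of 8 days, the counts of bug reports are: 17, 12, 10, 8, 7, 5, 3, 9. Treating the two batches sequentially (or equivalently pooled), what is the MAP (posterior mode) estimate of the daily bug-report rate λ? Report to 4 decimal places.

7.6906

With a Gamma(shape α, rate β) prior, the Poisson likelihood is conjugate: the posterior is Gamma(α + ΣXᵢ, β + n).
Batch 1: sum of counts S = 76 over n = 8 days.
After batch 1: Gamma(α+S, β+n) = Gamma(3.66+76, 3.46+8) = Gamma(79.66, 11.46).
Batch 2: sum of counts S = 71 over n = 8 days.
After batch 2: Gamma(α+S, β+n) = Gamma(79.66+71, 11.46+8) = Gamma(150.66, 19.46).
Mode of Gamma(α,β) for α≥1 is (α−1)/β = 149.66/19.46 = 7.6906.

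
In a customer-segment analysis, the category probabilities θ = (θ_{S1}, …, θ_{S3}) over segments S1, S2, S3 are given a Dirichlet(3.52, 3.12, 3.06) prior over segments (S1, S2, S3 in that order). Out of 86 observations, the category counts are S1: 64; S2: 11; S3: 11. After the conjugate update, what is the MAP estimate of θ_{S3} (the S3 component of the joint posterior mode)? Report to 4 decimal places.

0.1409

The Dirichlet prior is conjugate to the Multinomial likelihood: each posterior αⱼ = prior αⱼ + observed count nⱼ.
Posterior concentration: (67.52, 14.12, 14.06), total = 95.70.
Joint mode component: (α_{S3}−1)/(Σα−K) = 13.06/92.70 = 0.1409.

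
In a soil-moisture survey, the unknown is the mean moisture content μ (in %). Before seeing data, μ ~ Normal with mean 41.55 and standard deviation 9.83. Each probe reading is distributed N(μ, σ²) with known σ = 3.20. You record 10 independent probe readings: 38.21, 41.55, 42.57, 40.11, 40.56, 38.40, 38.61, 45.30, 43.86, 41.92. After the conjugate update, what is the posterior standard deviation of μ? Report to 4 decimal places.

For Normal data with known variance σ², a Normal(μ₀, σ₀²) prior on μ is conjugate. Posterior precision = 1/σ₀² + n/σ²; posterior mean is the precision-weighted average of μ₀ and x̄.
σ₀² = 9.83² = 96.6289, σ² = 3.20² = 10.24; σ² + n·σ₀² = 10.24 + 10·96.6289 = 976.529.
Posterior precision = 1/σ₀² + n/σ² = 1/96.6289 + 10/10.24 = (σ² + n·σ₀²)/(σ₀²σ²) = 976.529/(96.6289·10.24); posterior variance σₙ² = σ₀²σ²/(σ² + n·σ₀²) = 96.6289·10.24/976.529 = 1.013262.
Posterior SD = √σₙ² = √(96.6289·10.24/976.529) = 1.0066.

1.0066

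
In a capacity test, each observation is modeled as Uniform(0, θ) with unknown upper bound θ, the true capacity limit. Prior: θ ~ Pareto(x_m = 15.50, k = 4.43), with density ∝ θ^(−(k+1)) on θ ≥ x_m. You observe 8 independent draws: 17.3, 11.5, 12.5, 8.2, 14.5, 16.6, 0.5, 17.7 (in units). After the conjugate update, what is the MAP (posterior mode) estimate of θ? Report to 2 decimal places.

17.70

A Pareto(scale x_m, shape k) prior on the upper bound θ of Uniform(0, θ) is conjugate: posterior is Pareto(max(x_m, max xᵢ), k + n).
Sample maximum = 17.7; prior scale x_m = 15.50 → posterior scale = max = 17.70.
Posterior shape = 4.43 + 8 = 12.43.
The Pareto density is decreasing on [x_m, ∞), so the mode is x_m = 17.70.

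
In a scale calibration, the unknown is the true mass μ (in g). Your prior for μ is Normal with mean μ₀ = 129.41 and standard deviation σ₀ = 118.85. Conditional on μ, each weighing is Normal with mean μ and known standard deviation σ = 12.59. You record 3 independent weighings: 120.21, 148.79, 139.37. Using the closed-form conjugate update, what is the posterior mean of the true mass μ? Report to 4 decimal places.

136.0983

For Normal data with known variance σ², a Normal(μ₀, σ₀²) prior on μ is conjugate. Posterior precision = 1/σ₀² + n/σ²; posterior mean is the precision-weighted average of μ₀ and x̄.
Σxᵢ = 120.21 + 148.79 + 139.37 = 408.37, so n·x̄ = 408.37.
σ₀² = 118.85² = 14125.3225, σ² = 12.59² = 158.5081; σ² + n·σ₀² = 158.5081 + 3·14125.3225 = 42534.4756.
Posterior mean = (μ₀/σ₀² + n·x̄/σ²)/(1/σ₀² + n/σ²) = (σ²·μ₀ + σ₀²·n·x̄)/(σ² + n·σ₀²) = (158.5081·129.41 + 14125.3225·408.37)/42534.4756 = 5788870.482546/42534.4756 = 136.0983.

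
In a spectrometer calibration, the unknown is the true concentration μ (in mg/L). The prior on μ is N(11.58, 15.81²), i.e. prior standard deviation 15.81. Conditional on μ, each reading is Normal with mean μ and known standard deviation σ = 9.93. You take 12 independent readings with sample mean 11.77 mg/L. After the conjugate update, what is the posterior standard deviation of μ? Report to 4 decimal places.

For Normal data with known variance σ², a Normal(μ₀, σ₀²) prior on μ is conjugate. Posterior precision = 1/σ₀² + n/σ²; posterior mean is the precision-weighted average of μ₀ and x̄.
σ₀² = 15.81² = 249.9561, σ² = 9.93² = 98.6049; σ² + n·σ₀² = 98.6049 + 12·249.9561 = 3098.0781.
Posterior precision = 1/σ₀² + n/σ² = 1/249.9561 + 12/98.6049 = (σ² + n·σ₀²)/(σ₀²σ²) = 3098.0781/(249.9561·98.6049); posterior variance σₙ² = σ₀²σ²/(σ² + n·σ₀²) = 249.9561·98.6049/3098.0781 = 7.955544.
Posterior SD = √σₙ² = √(249.9561·98.6049/3098.0781) = 2.8206.

2.8206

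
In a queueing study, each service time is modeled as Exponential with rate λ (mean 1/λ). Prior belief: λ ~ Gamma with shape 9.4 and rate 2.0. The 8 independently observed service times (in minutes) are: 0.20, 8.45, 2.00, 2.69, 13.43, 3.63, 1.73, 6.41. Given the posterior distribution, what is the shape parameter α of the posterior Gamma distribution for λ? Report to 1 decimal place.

With a Gamma(shape α, rate β) prior on the exponential rate λ, the posterior after n observations with total T = Σxᵢ is Gamma(α+n, β+T).
Sum of observations T = 38.54 minutes; n = 8.
Posterior: Gamma(9.4+8, 2.0+38.54) = Gamma(17.4, 40.54).
Posterior α = 17.4.

17.4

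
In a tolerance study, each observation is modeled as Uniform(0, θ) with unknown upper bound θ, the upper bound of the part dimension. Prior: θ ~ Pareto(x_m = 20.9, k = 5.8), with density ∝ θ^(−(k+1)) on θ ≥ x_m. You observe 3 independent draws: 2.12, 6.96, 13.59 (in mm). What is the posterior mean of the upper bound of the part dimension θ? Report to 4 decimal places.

A Pareto(scale x_m, shape k) prior on the upper bound θ of Uniform(0, θ) is conjugate: posterior is Pareto(max(x_m, max xᵢ), k + n).
Sample maximum = 13.59; prior scale x_m = 20.9 → posterior scale = max = 20.90.
Posterior shape = 5.8 + 3 = 8.8.
E[θ|data] = k·x_m/(k−1) = 8.8·20.90/7.8 = 23.5795.

23.5795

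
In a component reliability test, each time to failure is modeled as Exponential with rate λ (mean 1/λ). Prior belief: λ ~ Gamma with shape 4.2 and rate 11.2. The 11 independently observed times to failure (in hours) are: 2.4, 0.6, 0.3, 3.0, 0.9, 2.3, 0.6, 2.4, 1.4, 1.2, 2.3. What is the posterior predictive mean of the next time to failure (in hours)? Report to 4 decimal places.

With a Gamma(shape α, rate β) prior on the exponential rate λ, the posterior after n observations with total T = Σxᵢ is Gamma(α+n, β+T).
Sum of observations T = 17.4 hours; n = 11.
Posterior: Gamma(4.2+11, 11.2+17.4) = Gamma(15.2, 28.6).
The predictive distribution for the next observation is Lomax; its mean is β/(α−1) = 28.6/14.2 = 2.0141.

2.0141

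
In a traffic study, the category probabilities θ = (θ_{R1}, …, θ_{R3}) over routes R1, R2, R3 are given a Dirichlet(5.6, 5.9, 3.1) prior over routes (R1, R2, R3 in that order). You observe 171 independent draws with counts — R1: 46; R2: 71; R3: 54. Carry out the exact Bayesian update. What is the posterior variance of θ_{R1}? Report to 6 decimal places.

0.001076

The Dirichlet prior is conjugate to the Multinomial likelihood: each posterior αⱼ = prior αⱼ + observed count nⱼ.
Posterior concentration: (51.6, 76.9, 57.1), total = 185.6.
Var[θ_j] = α_j(Σα−α_j)/((Σα)²(Σα+1)) = 51.6·134.0/(185.6²·186.6) = 0.001076.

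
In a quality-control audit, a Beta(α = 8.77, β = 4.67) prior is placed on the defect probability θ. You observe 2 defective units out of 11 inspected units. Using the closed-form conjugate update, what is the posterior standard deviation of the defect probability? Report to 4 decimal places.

The Beta prior is conjugate to a Binomial/Bernoulli likelihood; the update adds successes to α and failures to β.
Posterior: Beta(α+k, β+n−k) = Beta(8.77+2, 4.67+9) = Beta(10.77, 13.67).
Var = αβ/((α+β)²(α+β+1)) = 10.77·13.67/(24.44²·25.44) = 0.00968868; SD = √0.00968868 = 0.0984.

0.0984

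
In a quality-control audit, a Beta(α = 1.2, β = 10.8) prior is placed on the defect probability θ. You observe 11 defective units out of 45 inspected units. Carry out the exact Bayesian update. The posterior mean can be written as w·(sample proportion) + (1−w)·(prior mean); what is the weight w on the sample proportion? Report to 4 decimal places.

0.7895

The Beta prior is conjugate to a Binomial/Bernoulli likelihood; the update adds successes to α and failures to β.
Posterior mean = (α₀+k)/(α₀+β₀+n) = [n/(α₀+β₀+n)]·(k/n) + [(α₀+β₀)/(α₀+β₀+n)]·α₀/(α₀+β₀), so only n and the prior enter the weight.
The weight on the data is w = n/(α₀+β₀+n) = 45/(1.2+10.8+45) = 45/57.0 = 0.7895.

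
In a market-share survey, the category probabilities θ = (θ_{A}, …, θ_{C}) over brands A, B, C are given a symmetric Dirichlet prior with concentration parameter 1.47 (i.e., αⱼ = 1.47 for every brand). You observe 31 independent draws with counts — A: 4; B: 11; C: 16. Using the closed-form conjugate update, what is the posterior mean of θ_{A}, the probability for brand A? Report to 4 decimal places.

0.1545

The Dirichlet prior is conjugate to the Multinomial likelihood: each posterior αⱼ = prior αⱼ + observed count nⱼ.
Posterior concentration: (5.47, 12.47, 17.47), total = 35.41.
E[θ_{A}|data] = α_{A}/Σα = 5.47/35.41 = 0.1545.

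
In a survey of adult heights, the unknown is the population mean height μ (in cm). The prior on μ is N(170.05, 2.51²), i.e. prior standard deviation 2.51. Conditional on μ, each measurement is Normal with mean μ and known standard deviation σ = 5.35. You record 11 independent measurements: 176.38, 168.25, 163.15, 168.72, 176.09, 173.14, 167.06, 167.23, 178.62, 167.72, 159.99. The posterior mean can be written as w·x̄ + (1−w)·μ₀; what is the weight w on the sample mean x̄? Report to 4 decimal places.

For Normal data with known variance σ², a Normal(μ₀, σ₀²) prior on μ is conjugate. Posterior precision = 1/σ₀² + n/σ²; posterior mean is the precision-weighted average of μ₀ and x̄.
σ₀² = 2.51² = 6.3001, σ² = 5.35² = 28.6225. Prior precision 1/σ₀² = 1/6.3001; data precision n/σ² = 11/28.6225.
w = (n/σ²)/(1/σ₀² + n/σ²) = n·σ₀²/(σ² + n·σ₀²) = 11·6.3001/(28.6225 + 11·6.3001) = 69.3011/97.9236 = 0.7077.

0.7077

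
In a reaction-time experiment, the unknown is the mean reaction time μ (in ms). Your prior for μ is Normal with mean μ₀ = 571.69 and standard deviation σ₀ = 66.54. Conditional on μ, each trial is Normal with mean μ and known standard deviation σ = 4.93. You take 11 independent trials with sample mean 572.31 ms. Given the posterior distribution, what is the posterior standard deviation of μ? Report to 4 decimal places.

1.4861

For Normal data with known variance σ², a Normal(μ₀, σ₀²) prior on μ is conjugate. Posterior precision = 1/σ₀² + n/σ²; posterior mean is the precision-weighted average of μ₀ and x̄.
σ₀² = 66.54² = 4427.5716, σ² = 4.93² = 24.3049; σ² + n·σ₀² = 24.3049 + 11·4427.5716 = 48727.5925.
Posterior precision = 1/σ₀² + n/σ² = 1/4427.5716 + 11/24.3049 = (σ² + n·σ₀²)/(σ₀²σ²) = 48727.5925/(4427.5716·24.3049); posterior variance σₙ² = σ₀²σ²/(σ² + n·σ₀²) = 4427.5716·24.3049/48727.5925 = 2.208434.
Posterior SD = √σₙ² = √(4427.5716·24.3049/48727.5925) = 1.4861.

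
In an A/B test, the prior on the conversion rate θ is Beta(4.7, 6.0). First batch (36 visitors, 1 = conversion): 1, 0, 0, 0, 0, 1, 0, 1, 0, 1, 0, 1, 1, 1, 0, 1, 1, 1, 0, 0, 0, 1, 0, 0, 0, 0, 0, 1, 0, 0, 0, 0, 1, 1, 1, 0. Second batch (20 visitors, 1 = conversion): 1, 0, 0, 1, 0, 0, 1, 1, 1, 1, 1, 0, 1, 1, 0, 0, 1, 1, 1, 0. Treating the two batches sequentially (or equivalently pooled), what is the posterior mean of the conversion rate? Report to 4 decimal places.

0.4753

The Beta prior is conjugate to a Binomial/Bernoulli likelihood; the update adds successes to α and failures to β.
After batch 1: Beta(4.7+15, 6.0+21) = Beta(19.7, 27.0).
After batch 2: Beta(19.7+12, 27.0+8) = Beta(31.7, 35.0).
Posterior mean = α/(α+β) = 31.7/66.7 = 0.4753.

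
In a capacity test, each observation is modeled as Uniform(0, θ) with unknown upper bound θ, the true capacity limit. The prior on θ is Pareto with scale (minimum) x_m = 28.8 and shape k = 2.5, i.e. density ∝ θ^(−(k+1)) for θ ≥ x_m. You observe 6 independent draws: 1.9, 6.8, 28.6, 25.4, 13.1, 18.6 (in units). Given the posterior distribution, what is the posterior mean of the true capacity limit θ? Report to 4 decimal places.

32.6400

A Pareto(scale x_m, shape k) prior on the upper bound θ of Uniform(0, θ) is conjugate: posterior is Pareto(max(x_m, max xᵢ), k + n).
Sample maximum = 28.6; prior scale x_m = 28.8 → posterior scale = max = 28.8.
Posterior shape = 2.5 + 6 = 8.5.
E[θ|data] = k·x_m/(k−1) = 8.5·28.8/7.5 = 32.6400.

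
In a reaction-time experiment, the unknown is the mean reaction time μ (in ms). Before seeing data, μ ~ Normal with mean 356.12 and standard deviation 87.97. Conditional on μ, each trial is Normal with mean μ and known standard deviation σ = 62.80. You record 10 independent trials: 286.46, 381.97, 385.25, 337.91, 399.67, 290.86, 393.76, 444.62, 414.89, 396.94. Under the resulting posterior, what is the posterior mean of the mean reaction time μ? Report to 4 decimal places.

For Normal data with known variance σ², a Normal(μ₀, σ₀²) prior on μ is conjugate. Posterior precision = 1/σ₀² + n/σ²; posterior mean is the precision-weighted average of μ₀ and x̄.
Σxᵢ = 286.46 + 381.97 + 385.25 + 337.91 + 399.67 + 290.86 + 393.76 + 444.62 + 414.89 + 396.94 = 3732.33, so n·x̄ = 3732.33.
σ₀² = 87.97² = 7738.7209, σ² = 62.80² = 3943.84; σ² + n·σ₀² = 3943.84 + 10·7738.7209 = 81331.049.
Posterior mean = (μ₀/σ₀² + n·x̄/σ²)/(1/σ₀² + n/σ²) = (σ²·μ₀ + σ₀²·n·x̄)/(σ² + n·σ₀²) = (3943.84·356.12 + 7738.7209·3732.33)/81331.049 = 30287940.477497/81331.049 = 372.4032.

372.4032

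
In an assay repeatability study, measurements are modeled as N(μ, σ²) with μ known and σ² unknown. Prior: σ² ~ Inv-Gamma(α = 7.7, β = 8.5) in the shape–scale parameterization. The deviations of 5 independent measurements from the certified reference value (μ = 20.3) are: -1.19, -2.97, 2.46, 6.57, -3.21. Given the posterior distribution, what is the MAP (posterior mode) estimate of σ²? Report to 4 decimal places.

With known mean μ and an Inverse-Gamma(α, β) prior on σ², the Normal likelihood is conjugate: posterior is Inv-Gamma(α + n/2, β + Σ(xᵢ−μ)²/2).
Σ(xᵢ−μ)² = (-1.19)² + (-2.97)² + (2.46)² + (6.57)² + (-3.21)² = 69.7576.
Posterior: Inv-Gamma(7.7 + 5/2, 8.5 + 69.7576/2) = Inv-Gamma(10.20, 43.37880).
Mode = β/(α+1) = 43.37880/11.20 = 3.8731.

3.8731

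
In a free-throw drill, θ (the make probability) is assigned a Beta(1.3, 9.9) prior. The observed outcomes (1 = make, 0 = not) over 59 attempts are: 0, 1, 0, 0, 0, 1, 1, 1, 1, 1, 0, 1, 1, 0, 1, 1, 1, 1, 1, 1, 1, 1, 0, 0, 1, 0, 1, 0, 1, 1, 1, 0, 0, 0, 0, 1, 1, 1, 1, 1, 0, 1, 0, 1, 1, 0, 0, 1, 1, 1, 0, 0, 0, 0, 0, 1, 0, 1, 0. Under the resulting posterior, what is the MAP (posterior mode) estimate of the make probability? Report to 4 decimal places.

0.5029

The Beta prior is conjugate to a Binomial/Bernoulli likelihood; the update adds successes to α and failures to β.
Posterior: Beta(α+k, β+n−k) = Beta(1.3+34, 9.9+25) = Beta(35.3, 34.9).
Mode of Beta(a,b) for a,b>1 is (a−1)/(a+b−2) = 34.3/68.2 = 0.5029.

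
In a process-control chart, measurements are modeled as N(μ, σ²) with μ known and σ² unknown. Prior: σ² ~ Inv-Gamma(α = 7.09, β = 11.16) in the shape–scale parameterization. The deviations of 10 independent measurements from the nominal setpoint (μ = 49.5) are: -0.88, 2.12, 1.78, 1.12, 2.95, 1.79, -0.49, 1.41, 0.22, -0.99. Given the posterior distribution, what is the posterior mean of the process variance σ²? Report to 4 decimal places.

2.1269

With known mean μ and an Inverse-Gamma(α, β) prior on σ², the Normal likelihood is conjugate: posterior is Inv-Gamma(α + n/2, β + Σ(xᵢ−μ)²/2).
Σ(xᵢ−μ)² = (-0.88)² + (2.12)² + (1.78)² + (1.12)² + (2.95)² + (1.79)² + (-0.49)² + (1.41)² + (0.22)² + (-0.99)² = 24.8549.
Posterior: Inv-Gamma(7.09 + 10/2, 11.16 + 24.8549/2) = Inv-Gamma(12.09, 23.58745).
E[σ²|data] = β/(α−1) = 23.58745/11.09 = 2.1269.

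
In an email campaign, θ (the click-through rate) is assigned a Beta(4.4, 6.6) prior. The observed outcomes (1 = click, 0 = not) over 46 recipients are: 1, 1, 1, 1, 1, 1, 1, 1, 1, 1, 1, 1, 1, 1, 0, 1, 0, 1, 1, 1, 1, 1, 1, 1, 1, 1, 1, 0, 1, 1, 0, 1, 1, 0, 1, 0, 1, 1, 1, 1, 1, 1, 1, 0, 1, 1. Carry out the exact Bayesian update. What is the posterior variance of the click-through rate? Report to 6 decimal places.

0.003132

The Beta prior is conjugate to a Binomial/Bernoulli likelihood; the update adds successes to α and failures to β.
Posterior: Beta(α+k, β+n−k) = Beta(4.4+39, 6.6+7) = Beta(43.4, 13.6).
Var = αβ/((α+β)²(α+β+1)) = 43.4·13.6/(57.0²·58.0) = 0.003132.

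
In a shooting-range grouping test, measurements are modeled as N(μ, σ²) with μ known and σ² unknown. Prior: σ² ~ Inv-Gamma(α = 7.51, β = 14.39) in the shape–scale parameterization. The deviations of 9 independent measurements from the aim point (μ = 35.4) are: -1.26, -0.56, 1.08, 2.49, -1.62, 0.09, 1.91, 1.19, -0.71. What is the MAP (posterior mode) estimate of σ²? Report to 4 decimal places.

1.7774

With known mean μ and an Inverse-Gamma(α, β) prior on σ², the Normal likelihood is conjugate: posterior is Inv-Gamma(α + n/2, β + Σ(xᵢ−μ)²/2).
Σ(xᵢ−μ)² = (-1.26)² + (-0.56)² + (1.08)² + (2.49)² + (-1.62)² + (0.09)² + (1.91)² + (1.19)² + (-0.71)² = 17.4685.
Posterior: Inv-Gamma(7.51 + 9/2, 14.39 + 17.4685/2) = Inv-Gamma(12.01, 23.12425).
Mode = β/(α+1) = 23.12425/13.01 = 1.7774.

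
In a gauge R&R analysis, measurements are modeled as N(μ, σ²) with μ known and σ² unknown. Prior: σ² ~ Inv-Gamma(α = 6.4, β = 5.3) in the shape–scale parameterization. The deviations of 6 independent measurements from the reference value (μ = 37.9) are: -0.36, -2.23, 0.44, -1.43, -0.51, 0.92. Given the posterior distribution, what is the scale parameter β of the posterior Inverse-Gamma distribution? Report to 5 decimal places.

With known mean μ and an Inverse-Gamma(α, β) prior on σ², the Normal likelihood is conjugate: posterior is Inv-Gamma(α + n/2, β + Σ(xᵢ−μ)²/2).
Σ(xᵢ−μ)² = (-0.36)² + (-2.23)² + (0.44)² + (-1.43)² + (-0.51)² + (0.92)² = 8.4475.
Posterior: Inv-Gamma(6.4 + 6/2, 5.3 + 8.4475/2) = Inv-Gamma(9.40, 9.52375).
Posterior β = 9.52375.

9.52375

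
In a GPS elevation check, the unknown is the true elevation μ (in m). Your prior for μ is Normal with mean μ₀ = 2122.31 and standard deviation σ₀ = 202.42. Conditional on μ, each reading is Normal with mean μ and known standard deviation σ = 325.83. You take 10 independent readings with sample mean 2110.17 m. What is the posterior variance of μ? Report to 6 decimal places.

For Normal data with known variance σ², a Normal(μ₀, σ₀²) prior on μ is conjugate. Posterior precision = 1/σ₀² + n/σ²; posterior mean is the precision-weighted average of μ₀ and x̄.
σ₀² = 202.42² = 40973.8564, σ² = 325.83² = 106165.1889; σ² + n·σ₀² = 106165.1889 + 10·40973.8564 = 515903.7529.
Posterior precision = 1/σ₀² + n/σ² = 1/40973.8564 + 10/106165.1889 = (σ² + n·σ₀²)/(σ₀²σ²) = 515903.7529/(40973.8564·106165.1889); posterior variance σₙ² = σ₀²σ²/(σ² + n·σ₀²) = 40973.8564·106165.1889/515903.7529 = 8431.799886.

8431.799886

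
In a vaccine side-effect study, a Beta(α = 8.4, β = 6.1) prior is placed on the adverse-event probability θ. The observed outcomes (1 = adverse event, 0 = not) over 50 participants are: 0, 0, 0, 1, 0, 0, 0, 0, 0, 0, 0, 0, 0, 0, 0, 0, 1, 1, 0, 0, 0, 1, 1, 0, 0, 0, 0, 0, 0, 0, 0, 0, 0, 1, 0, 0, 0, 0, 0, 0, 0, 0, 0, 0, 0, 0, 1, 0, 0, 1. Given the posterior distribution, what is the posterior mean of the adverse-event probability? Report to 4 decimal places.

The Beta prior is conjugate to a Binomial/Bernoulli likelihood; the update adds successes to α and failures to β.
Posterior: Beta(α+k, β+n−k) = Beta(8.4+8, 6.1+42) = Beta(16.4, 48.1).
Posterior mean = α/(α+β) = 16.4/64.5 = 0.2543.

0.2543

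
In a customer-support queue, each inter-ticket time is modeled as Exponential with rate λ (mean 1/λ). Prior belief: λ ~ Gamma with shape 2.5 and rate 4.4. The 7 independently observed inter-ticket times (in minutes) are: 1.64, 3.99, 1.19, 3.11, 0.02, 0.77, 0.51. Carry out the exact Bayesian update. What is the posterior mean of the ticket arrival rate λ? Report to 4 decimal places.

With a Gamma(shape α, rate β) prior on the exponential rate λ, the posterior after n observations with total T = Σxᵢ is Gamma(α+n, β+T).
Sum of observations T = 11.23 minutes; n = 7.
Posterior: Gamma(2.5+7, 4.4+11.23) = Gamma(9.5, 15.63).
Posterior mean of λ = α/β = 9.5/15.63 = 0.6078.

0.6078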